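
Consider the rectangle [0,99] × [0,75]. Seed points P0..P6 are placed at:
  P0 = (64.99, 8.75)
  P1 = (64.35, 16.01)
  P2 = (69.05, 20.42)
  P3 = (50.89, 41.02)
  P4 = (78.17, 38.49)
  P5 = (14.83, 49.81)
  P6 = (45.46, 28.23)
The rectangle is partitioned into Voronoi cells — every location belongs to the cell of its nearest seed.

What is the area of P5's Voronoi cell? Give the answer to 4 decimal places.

1. box [0,99]×[0,75]: [(0, 0) (99, 0) (99, 75) (0, 75)]
2. ⊥bis P5·P0 via (39.91,29.28): [(0, 0) (15.942, 0) (77.3355, 75) (0, 75)]  |A|=3497.9049
3. ⊥bis P5·P1 via (39.59,32.91): [(0, 0) (15.942, 0) (23.0744, 8.7132) (68.3186, 75) (0, 75)]  |A|=3199.0551
4. ⊥bis P5·P2 via (41.94,35.115): [(0, 0) (15.942, 0) (23.0744, 8.7132) (45.1999, 41.129) (63.5597, 75) (0, 75)]  |A|=3118.4601
5. ⊥bis P5·P3 via (32.86,45.415): [(0, 0) (15.942, 0) (23.0744, 8.7132) (24.3797, 10.6256) (40.0717, 75) (0, 75)]  |A|=2289.8637
6. ⊥bis P5·P4 via (46.5,44.15): [(0, 0) (15.942, 0) (23.0744, 8.7132) (24.3797, 10.6256) (40.0717, 75) (0, 75)]  |A|=2289.8637
7. ⊥bis P5·P6 via (30.145,39.02): [(0, 0) (2.6539, 0) (31.9128, 41.5291) (40.0717, 75) (0, 75)]  |A|=1922.4533
8. canonical 5-gon: [(0, 0) (2.6539, 0) (31.9128, 41.5291) (40.0717, 75) (0, 75)]
9. shoelace: 1922.4533

Area of P5's cell: 1922.4533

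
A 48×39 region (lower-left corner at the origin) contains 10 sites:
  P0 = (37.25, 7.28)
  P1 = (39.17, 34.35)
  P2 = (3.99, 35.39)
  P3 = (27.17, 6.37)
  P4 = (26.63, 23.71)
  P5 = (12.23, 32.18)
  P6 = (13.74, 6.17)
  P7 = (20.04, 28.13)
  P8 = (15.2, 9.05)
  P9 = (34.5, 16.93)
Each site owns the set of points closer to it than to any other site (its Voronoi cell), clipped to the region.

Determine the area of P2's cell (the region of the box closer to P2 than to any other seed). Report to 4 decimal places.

Area of P2's cell: 125.7685

1. box [0,48]×[0,39]: [(0, 0) (48, 0) (48, 39) (0, 39)]
2. ⊥bis P2·P0 via (20.62,21.335): [(0, 0) (2.5885, 0) (35.5497, 39) (0, 39)]  |A|=743.6962
3. ⊥bis P2·P1 via (21.58,34.87): [(0, 0) (2.5885, 0) (21.2002, 22.0215) (21.7021, 39) (0, 39)]  |A|=626.1398
4. ⊥bis P2·P3 via (15.58,20.88): [(0, 8.4353) (21.3015, 25.4501) (21.7021, 39) (0, 39)]  |A|=472.5674
5. ⊥bis P2·P4 via (15.31,29.55): [(0, 8.4353) (7.5128, 14.4362) (20.1853, 39) (0, 39)]  |A|=362.7261
6. ⊥bis P2·P5 via (8.11,33.785): [(0, 12.9668) (10.1416, 39) (0, 39)]  |A|=132.0087
7. ⊥bis P2·P6 via (8.865,20.78): [(0, 17.822) (2.174, 18.5474) (10.1416, 39) (0, 39)]  |A|=126.7312
8. ⊥bis P2·P7 via (12.015,31.76): [(0, 17.822) (2.174, 18.5474) (10.1416, 39) (0, 39)]  |A|=126.7312
9. ⊥bis P2·P8 via (9.595,22.22): [(0, 18.1365) (2.4142, 19.1639) (10.1416, 39) (0, 39)]  |A|=125.7685
10. ⊥bis P2·P9 via (19.245,26.16): [(0, 18.1365) (2.4142, 19.1639) (10.1416, 39) (0, 39)]  |A|=125.7685
11. canonical 4-gon: [(0, 18.1365) (2.4142, 19.1639) (10.1416, 39) (0, 39)]
12. shoelace: 125.7685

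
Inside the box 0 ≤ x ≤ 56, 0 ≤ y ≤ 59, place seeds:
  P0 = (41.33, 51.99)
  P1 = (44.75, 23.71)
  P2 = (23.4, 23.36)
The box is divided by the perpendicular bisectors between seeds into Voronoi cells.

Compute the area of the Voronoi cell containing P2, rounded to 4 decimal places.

Area of P2's cell: 1613.9904

1. box [0,56]×[0,59]: [(0, 0) (56, 0) (56, 59) (0, 59)]
2. ⊥bis P2·P0 via (32.365,37.675): [(0, 57.9441) (0, 0) (56, 0) (56, 22.8732)]  |A|=2262.8845
3. ⊥bis P2·P1 via (34.075,23.535): [(33.8585, 36.7397) (0, 57.9441) (0, 0) (34.4608, 0)]  |A|=1613.9904
4. canonical 4-gon: [(33.8585, 36.7397) (0, 57.9441) (0, 0) (34.4608, 0)]
5. shoelace: 1613.9904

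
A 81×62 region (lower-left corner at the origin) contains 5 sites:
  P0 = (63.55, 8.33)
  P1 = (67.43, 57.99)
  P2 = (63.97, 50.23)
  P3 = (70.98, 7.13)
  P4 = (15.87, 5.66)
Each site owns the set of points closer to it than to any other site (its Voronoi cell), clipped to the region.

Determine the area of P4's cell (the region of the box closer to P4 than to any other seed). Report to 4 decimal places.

Area of P4's cell: 1919.8385

1. box [0,81]×[0,62]: [(0, 0) (81, 0) (81, 62) (0, 62)]
2. ⊥bis P4·P0 via (39.71,6.995): [(0, 0) (40.1017, 0) (36.6298, 62) (0, 62)]  |A|=2378.6771
3. ⊥bis P4·P1 via (41.65,31.825): [(0, 0) (40.1017, 0) (38.1251, 35.2981) (11.0244, 62) (0, 62)]  |A|=2036.8195
4. ⊥bis P4·P2 via (39.92,27.945): [(0, 0) (40.1017, 0) (38.4479, 29.5337) (8.3643, 62) (0, 62)]  |A|=1919.8385
5. ⊥bis P4·P3 via (43.425,6.395): [(0, 0) (40.1017, 0) (38.4479, 29.5337) (8.3643, 62) (0, 62)]  |A|=1919.8385
6. canonical 5-gon: [(0, 0) (40.1017, 0) (38.4479, 29.5337) (8.3643, 62) (0, 62)]
7. shoelace: 1919.8385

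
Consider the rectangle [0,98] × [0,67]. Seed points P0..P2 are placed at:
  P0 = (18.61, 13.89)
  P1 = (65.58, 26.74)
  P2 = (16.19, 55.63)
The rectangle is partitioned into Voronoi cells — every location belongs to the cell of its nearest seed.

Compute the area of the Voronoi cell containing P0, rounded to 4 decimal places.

1. box [0,98]×[0,67]: [(0, 0) (98, 0) (98, 67) (0, 67)]
2. ⊥bis P0·P1 via (42.095,20.315): [(0, 0) (47.6528, 0) (29.323, 67) (0, 67)]  |A|=2578.6868
3. ⊥bis P0·P2 via (17.4,34.76): [(0, 33.7512) (0, 0) (47.6528, 0) (37.8193, 35.9439)]  |A|=1494.6348
4. canonical 4-gon: [(0, 33.7512) (0, 0) (47.6528, 0) (37.8193, 35.9439)]
5. shoelace: 1494.6348

Area of P0's cell: 1494.6348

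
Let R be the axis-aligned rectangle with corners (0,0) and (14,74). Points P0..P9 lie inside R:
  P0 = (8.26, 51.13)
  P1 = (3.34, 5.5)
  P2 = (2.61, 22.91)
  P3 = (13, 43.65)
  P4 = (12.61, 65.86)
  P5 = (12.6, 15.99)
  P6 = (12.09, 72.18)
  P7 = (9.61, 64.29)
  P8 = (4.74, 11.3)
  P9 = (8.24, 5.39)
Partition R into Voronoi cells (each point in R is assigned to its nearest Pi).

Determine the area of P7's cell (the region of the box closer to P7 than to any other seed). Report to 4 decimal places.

Area of P7's cell: 142.9820

1. box [0,14]×[0,74]: [(0, 0) (14, 0) (14, 74) (0, 74)]
2. ⊥bis P7·P0 via (8.935,57.71): [(0, 58.6266) (14, 57.1904) (14, 74) (0, 74)]  |A|=225.281
3. ⊥bis P7·P1 via (6.475,34.895): [(0, 58.6266) (14, 57.1904) (14, 74) (0, 74)]  |A|=225.281
4. ⊥bis P7·P2 via (6.11,43.6): [(0, 58.6266) (14, 57.1904) (14, 74) (0, 74)]  |A|=225.281
5. ⊥bis P7·P3 via (11.305,53.97): [(0, 58.6266) (14, 57.1904) (14, 74) (0, 74)]  |A|=225.281
6. ⊥bis P7·P4 via (11.11,65.075): [(0, 58.6266) (14, 57.1904) (14, 59.5527) (6.4393, 74) (0, 74)]  |A|=170.6648
7. ⊥bis P7·P5 via (11.105,40.14): [(0, 58.6266) (14, 57.1904) (14, 59.5527) (6.4393, 74) (0, 74)]  |A|=170.6648
8. ⊥bis P7·P6 via (10.85,68.235): [(0, 71.6454) (0, 58.6266) (14, 57.1904) (14, 59.5527) (9.1819, 68.7593)]  |A|=142.982
9. ⊥bis P7·P8 via (7.175,37.795): [(0, 71.6454) (0, 58.6266) (14, 57.1904) (14, 59.5527) (9.1819, 68.7593)]  |A|=142.982
10. ⊥bis P7·P9 via (8.925,34.84): [(0, 71.6454) (0, 58.6266) (14, 57.1904) (14, 59.5527) (9.1819, 68.7593)]  |A|=142.982
11. canonical 5-gon: [(0, 71.6454) (0, 58.6266) (14, 57.1904) (14, 59.5527) (9.1819, 68.7593)]
12. shoelace: 142.982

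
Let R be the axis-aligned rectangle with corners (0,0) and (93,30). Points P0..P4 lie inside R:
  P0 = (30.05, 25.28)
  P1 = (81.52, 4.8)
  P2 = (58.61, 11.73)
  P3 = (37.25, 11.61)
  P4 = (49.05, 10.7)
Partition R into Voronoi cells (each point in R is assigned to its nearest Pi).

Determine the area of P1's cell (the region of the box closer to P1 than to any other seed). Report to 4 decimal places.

1. box [0,93]×[0,30]: [(0, 0) (93, 0) (93, 30) (0, 30)]
2. ⊥bis P1·P0 via (55.785,15.04): [(49.8006, 0) (93, 0) (93, 30) (61.7376, 30)]  |A|=1116.9275
3. ⊥bis P1·P2 via (70.065,8.265): [(67.5649, 0) (93, 0) (93, 30) (76.6396, 30)]  |A|=626.9323
4. ⊥bis P1·P3 via (59.385,8.205): [(67.5649, 0) (93, 0) (93, 30) (76.6396, 30)]  |A|=626.9323
5. ⊥bis P1·P4 via (65.285,7.75): [(67.5649, 0) (93, 0) (93, 30) (76.6396, 30)]  |A|=626.9323
6. canonical 4-gon: [(67.5649, 0) (93, 0) (93, 30) (76.6396, 30)]
7. shoelace: 626.9323

Area of P1's cell: 626.9323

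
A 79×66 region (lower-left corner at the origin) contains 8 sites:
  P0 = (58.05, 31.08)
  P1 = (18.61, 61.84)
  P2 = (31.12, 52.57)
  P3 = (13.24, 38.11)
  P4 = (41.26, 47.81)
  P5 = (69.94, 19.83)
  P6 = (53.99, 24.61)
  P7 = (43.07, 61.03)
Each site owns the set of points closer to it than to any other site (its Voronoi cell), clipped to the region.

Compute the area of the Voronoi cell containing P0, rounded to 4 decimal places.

1. box [0,79]×[0,66]: [(0, 0) (79, 0) (79, 66) (0, 66)]
2. ⊥bis P0·P1 via (38.33,46.46): [(2.095, 0) (79, 0) (79, 66) (53.5696, 66)]  |A|=3377.0687
3. ⊥bis P0·P2 via (44.585,41.825): [(11.2089, 0) (79, 0) (79, 66) (63.8765, 66)]  |A|=2736.1821
4. ⊥bis P0·P3 via (35.645,34.595): [(34.8692, 29.6497) (30.2176, 0) (79, 0) (79, 66) (63.8765, 66)]  |A|=2454.381
5. ⊥bis P0·P4 via (49.655,39.445): [(33.93, 23.6636) (30.2176, 0) (79, 0) (79, 66) (76.1151, 66)]  |A|=2125.5616
6. ⊥bis P0·P5 via (63.995,25.455): [(33.93, 23.6636) (30.2176, 0) (39.9102, 0) (79, 41.3136) (79, 66) (76.1151, 66)]  |A|=1318.0903
7. ⊥bis P0·P6 via (56.02,27.845): [(44.992, 34.7652) (62.4429, 23.8146) (79, 41.3136) (79, 66) (76.1151, 66)]  |A|=708.1653
8. ⊥bis P0·P7 via (50.56,46.055): [(61.8861, 51.7199) (44.992, 34.7652) (62.4429, 23.8146) (79, 41.3136) (79, 60.2797)]  |A|=638.619
9. canonical 5-gon: [(61.8861, 51.7199) (44.992, 34.7652) (62.4429, 23.8146) (79, 41.3136) (79, 60.2797)]
10. shoelace: 638.619

Area of P0's cell: 638.6190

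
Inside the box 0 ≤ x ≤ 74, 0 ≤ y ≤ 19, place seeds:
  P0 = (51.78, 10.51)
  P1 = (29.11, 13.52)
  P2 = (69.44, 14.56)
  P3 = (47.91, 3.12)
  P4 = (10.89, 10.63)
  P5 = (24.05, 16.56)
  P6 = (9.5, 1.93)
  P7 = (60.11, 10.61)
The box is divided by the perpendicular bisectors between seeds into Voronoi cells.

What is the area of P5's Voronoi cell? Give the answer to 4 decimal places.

1. box [0,74]×[0,19]: [(0, 0) (74, 0) (74, 19) (0, 19)]
2. ⊥bis P5·P0 via (37.915,13.535): [(0, 0) (34.962, 0) (39.1073, 19) (0, 19)]  |A|=703.6586
3. ⊥bis P5·P1 via (26.58,15.04): [(0, 0) (17.5441, 0) (28.9591, 19) (0, 19)]  |A|=441.7808
4. ⊥bis P5·P2 via (46.745,15.56): [(0, 0) (17.5441, 0) (28.9591, 19) (0, 19)]  |A|=441.7808
5. ⊥bis P5·P3 via (35.98,9.84): [(0, 0) (17.5441, 0) (28.9591, 19) (0, 19)]  |A|=441.7808
6. ⊥bis P5·P4 via (17.47,13.595): [(21.0023, 5.7561) (28.9591, 19) (15.0345, 19)]  |A|=92.2088
7. ⊥bis P5·P6 via (16.775,9.245): [(21.0023, 5.7561) (28.9591, 19) (15.0345, 19)]  |A|=92.2088
8. ⊥bis P5·P7 via (42.08,13.585): [(21.0023, 5.7561) (28.9591, 19) (15.0345, 19)]  |A|=92.2088
9. canonical 3-gon: [(21.0023, 5.7561) (28.9591, 19) (15.0345, 19)]
10. shoelace: 92.2088

Area of P5's cell: 92.2088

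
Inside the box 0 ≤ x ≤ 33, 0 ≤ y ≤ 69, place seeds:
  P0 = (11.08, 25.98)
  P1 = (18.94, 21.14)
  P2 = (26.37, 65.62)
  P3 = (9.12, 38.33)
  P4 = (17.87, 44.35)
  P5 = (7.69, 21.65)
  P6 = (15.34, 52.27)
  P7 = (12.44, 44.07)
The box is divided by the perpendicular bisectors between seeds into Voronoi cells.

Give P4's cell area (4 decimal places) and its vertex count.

1. box [0,33]×[0,69]: [(0, 0) (33, 0) (33, 69) (0, 69)]
2. ⊥bis P4·P0 via (14.475,35.165): [(0, 40.5153) (33, 28.3177) (33, 69) (0, 69)]  |A|=1141.2551
3. ⊥bis P4·P1 via (18.405,32.745): [(0, 40.5153) (20.732, 32.8523) (33, 33.4178) (33, 69) (0, 69)]  |A|=1109.9708
4. ⊥bis P4·P2 via (22.12,54.985): [(0, 63.8247) (0, 40.5153) (20.732, 32.8523) (33, 33.4178) (33, 50.6371)]  |A|=721.5901
5. ⊥bis P4·P3 via (13.495,41.34): [(0, 63.8247) (0, 60.9548) (18.858, 33.5449) (20.732, 32.8523) (33, 33.4178) (33, 50.6371)]  |A|=528.8659
6. ⊥bis P4·P5 via (12.78,33): [(0, 63.8247) (0, 60.9548) (18.858, 33.5449) (20.732, 32.8523) (33, 33.4178) (33, 50.6371)]  |A|=528.8659
7. ⊥bis P4·P6 via (16.605,48.31): [(28.9528, 52.2544) (10.124, 46.2397) (18.858, 33.5449) (20.732, 32.8523) (33, 33.4178) (33, 50.6371)]  |A|=318.3397
8. ⊥bis P4·P7 via (15.155,44.21): [(28.9528, 52.2544) (14.9705, 47.7879) (15.4495, 38.4992) (18.858, 33.5449) (20.732, 32.8523) (33, 33.4178) (33, 50.6371)]  |A|=295.4602
9. canonical 7-gon: [(28.9528, 52.2544) (14.9705, 47.7879) (15.4495, 38.4992) (18.858, 33.5449) (20.732, 32.8523) (33, 33.4178) (33, 50.6371)]
10. shoelace: 295.4602

Area of P4's cell: 295.4602 (7 vertices)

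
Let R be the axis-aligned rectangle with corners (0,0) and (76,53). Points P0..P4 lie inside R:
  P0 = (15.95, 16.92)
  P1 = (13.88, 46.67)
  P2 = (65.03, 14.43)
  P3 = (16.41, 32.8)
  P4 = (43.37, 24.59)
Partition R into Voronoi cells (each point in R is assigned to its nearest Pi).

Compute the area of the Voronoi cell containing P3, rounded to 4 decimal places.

1. box [0,76]×[0,53]: [(0, 0) (76, 0) (76, 53) (0, 53)]
2. ⊥bis P3·P0 via (16.18,24.86): [(0, 25.3287) (76, 23.1272) (76, 53) (0, 53)]  |A|=2186.677
3. ⊥bis P3·P1 via (15.145,39.735): [(0, 36.9724) (0, 25.3287) (76, 23.1272) (76, 50.8354)]  |A|=1495.3762
4. ⊥bis P3·P2 via (40.72,23.615): [(49.1545, 45.9386) (0, 36.9724) (0, 25.3287) (40.9196, 24.1434)]  |A|=736.9782
5. ⊥bis P3·P4 via (29.89,28.695): [(34.3169, 43.2321) (0, 36.9724) (0, 25.3287) (28.6125, 24.4999)]  |A|=470.1406
6. canonical 4-gon: [(34.3169, 43.2321) (0, 36.9724) (0, 25.3287) (28.6125, 24.4999)]
7. shoelace: 470.1406

Area of P3's cell: 470.1406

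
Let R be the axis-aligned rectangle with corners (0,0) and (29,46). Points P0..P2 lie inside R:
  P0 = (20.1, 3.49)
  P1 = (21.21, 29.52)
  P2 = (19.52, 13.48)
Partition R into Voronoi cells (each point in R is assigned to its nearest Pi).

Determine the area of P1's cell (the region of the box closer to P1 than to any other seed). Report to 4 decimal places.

Area of P1's cell: 692.5796

1. box [0,29]×[0,46]: [(0, 0) (29, 0) (29, 46) (0, 46)]
2. ⊥bis P1·P0 via (20.655,16.505): [(0, 17.3858) (29, 16.1491) (29, 46) (0, 46)]  |A|=847.7434
3. ⊥bis P1·P2 via (20.365,21.5): [(0, 23.6457) (29, 20.5902) (29, 46) (0, 46)]  |A|=692.5796
4. canonical 4-gon: [(0, 23.6457) (29, 20.5902) (29, 46) (0, 46)]
5. shoelace: 692.5796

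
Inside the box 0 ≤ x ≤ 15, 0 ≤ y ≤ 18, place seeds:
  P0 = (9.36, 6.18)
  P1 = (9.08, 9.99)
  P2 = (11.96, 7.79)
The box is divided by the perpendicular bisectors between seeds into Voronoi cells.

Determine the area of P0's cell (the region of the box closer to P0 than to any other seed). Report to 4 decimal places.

1. box [0,15]×[0,18]: [(0, 0) (15, 0) (15, 18) (0, 18)]
2. ⊥bis P0·P1 via (9.22,8.085): [(0, 7.4074) (0, 0) (15, 0) (15, 8.5098)]  |A|=119.3789
3. ⊥bis P0·P2 via (10.66,6.985): [(9.9458, 8.1383) (0, 7.4074) (0, 0) (14.9853, 0)]  |A|=97.8142
4. canonical 4-gon: [(9.9458, 8.1383) (0, 7.4074) (0, 0) (14.9853, 0)]
5. shoelace: 97.8142

Area of P0's cell: 97.8142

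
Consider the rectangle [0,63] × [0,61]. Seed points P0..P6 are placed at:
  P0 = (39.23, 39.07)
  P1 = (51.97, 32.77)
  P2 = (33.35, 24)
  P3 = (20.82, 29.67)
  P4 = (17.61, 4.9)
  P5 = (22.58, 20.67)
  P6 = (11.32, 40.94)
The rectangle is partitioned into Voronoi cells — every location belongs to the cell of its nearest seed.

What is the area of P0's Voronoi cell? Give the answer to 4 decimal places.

1. box [0,63]×[0,61]: [(0, 0) (63, 0) (63, 61) (0, 61)]
2. ⊥bis P0·P1 via (45.6,35.92): [(0, 0) (27.8374, 0) (58.0022, 61) (0, 61)]  |A|=2618.1066
3. ⊥bis P0·P2 via (36.29,31.535): [(0, 45.6946) (42.2765, 29.1992) (58.0022, 61) (0, 61)]  |A|=1245.7881
4. ⊥bis P0·P3 via (30.025,34.37): [(30.274, 33.8823) (42.2765, 29.1992) (58.0022, 61) (16.4279, 61)]  |A|=791.3664
5. ⊥bis P0·P4 via (28.42,21.985): [(30.274, 33.8823) (42.2765, 29.1992) (58.0022, 61) (16.4279, 61)]  |A|=791.3664
6. ⊥bis P0·P5 via (30.905,29.87): [(30.274, 33.8823) (42.2765, 29.1992) (58.0022, 61) (16.4279, 61)]  |A|=791.3664
7. ⊥bis P0·P6 via (25.275,40.005): [(25.4922, 43.2474) (30.274, 33.8823) (42.2765, 29.1992) (58.0022, 61) (26.6817, 61)]  |A|=700.3513
8. canonical 5-gon: [(25.4922, 43.2474) (30.274, 33.8823) (42.2765, 29.1992) (58.0022, 61) (26.6817, 61)]
9. shoelace: 700.3513

Area of P0's cell: 700.3513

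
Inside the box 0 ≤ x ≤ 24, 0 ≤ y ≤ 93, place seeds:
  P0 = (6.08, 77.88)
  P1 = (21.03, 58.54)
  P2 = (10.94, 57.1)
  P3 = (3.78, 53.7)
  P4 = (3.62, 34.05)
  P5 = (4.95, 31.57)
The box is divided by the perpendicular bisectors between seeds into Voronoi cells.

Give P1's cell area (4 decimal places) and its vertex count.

1. box [0,24]×[0,93]: [(0, 0) (24, 0) (24, 93) (0, 93)]
2. ⊥bis P1·P0 via (13.555,68.21): [(0, 57.7319) (0, 0) (24, 0) (24, 76.2841)]  |A|=1608.1913
3. ⊥bis P1·P2 via (15.985,57.82): [(14.4081, 68.8694) (24, 1.6593) (24, 76.2841)]  |A|=357.8975
4. ⊥bis P1·P3 via (12.405,56.12): [(14.4081, 68.8694) (20.1847, 28.3926) (24, 14.7948) (24, 76.2841)]  |A|=332.8399
5. ⊥bis P1·P4 via (12.325,46.295): [(14.4081, 68.8694) (18.2288, 42.098) (24, 37.9952) (24, 76.2841)]  |A|=253.0463
6. ⊥bis P1·P5 via (12.99,45.055): [(14.4081, 68.8694) (18.2288, 42.098) (19.6801, 41.0662) (24, 38.4906) (24, 76.2841)]  |A|=251.9762
7. canonical 5-gon: [(14.4081, 68.8694) (18.2288, 42.098) (19.6801, 41.0662) (24, 38.4906) (24, 76.2841)]
8. shoelace: 251.9762

Area of P1's cell: 251.9762 (5 vertices)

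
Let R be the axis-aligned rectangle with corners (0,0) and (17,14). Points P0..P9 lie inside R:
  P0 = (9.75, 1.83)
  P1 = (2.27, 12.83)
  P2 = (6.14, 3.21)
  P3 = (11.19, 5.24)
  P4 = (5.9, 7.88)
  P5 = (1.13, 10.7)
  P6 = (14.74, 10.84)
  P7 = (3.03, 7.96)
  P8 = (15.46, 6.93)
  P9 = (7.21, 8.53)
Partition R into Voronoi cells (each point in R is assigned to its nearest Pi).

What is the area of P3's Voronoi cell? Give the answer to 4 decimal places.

Area of P3's cell: 25.3957

1. box [0,17]×[0,14]: [(0, 0) (17, 0) (17, 14) (0, 14)]
2. ⊥bis P3·P0 via (10.47,3.535): [(0, 7.9563) (17, 0.7775) (17, 14) (0, 14)]  |A|=163.7626
3. ⊥bis P3·P1 via (6.73,9.035): [(4.2758, 6.1507) (17, 0.7775) (17, 14) (10.9547, 14)]  |A|=107.8487
4. ⊥bis P3·P2 via (8.665,4.225): [(6.731, 9.0362) (8.63, 4.312) (17, 0.7775) (17, 14) (10.9547, 14)]  |A|=99.3095
5. ⊥bis P3·P4 via (8.545,6.56): [(8.0916, 5.6515) (8.63, 4.312) (17, 0.7775) (17, 14) (12.258, 14)]  |A|=83.3445
6. ⊥bis P3·P5 via (6.16,7.97): [(8.0916, 5.6515) (8.63, 4.312) (17, 0.7775) (17, 14) (12.258, 14)]  |A|=83.3445
7. ⊥bis P3·P6 via (12.965,8.04): [(10.1684, 9.8129) (8.0916, 5.6515) (8.63, 4.312) (17, 0.7775) (17, 5.4821)]  |A|=44.3211
8. ⊥bis P3·P7 via (7.11,6.6): [(10.1684, 9.8129) (8.0916, 5.6515) (8.63, 4.312) (17, 0.7775) (17, 5.4821)]  |A|=44.3211
9. ⊥bis P3·P8 via (13.325,6.085): [(12.4127, 8.3901) (10.1684, 9.8129) (8.0916, 5.6515) (8.63, 4.312) (15.1097, 1.5757)]  |A|=28.1661
10. ⊥bis P3·P9 via (9.2,6.885): [(12.4127, 8.3901) (11.121, 9.2089) (8.1206, 5.5792) (8.63, 4.312) (15.1097, 1.5757)]  |A|=25.3957
11. canonical 5-gon: [(12.4127, 8.3901) (11.121, 9.2089) (8.1206, 5.5792) (8.63, 4.312) (15.1097, 1.5757)]
12. shoelace: 25.3957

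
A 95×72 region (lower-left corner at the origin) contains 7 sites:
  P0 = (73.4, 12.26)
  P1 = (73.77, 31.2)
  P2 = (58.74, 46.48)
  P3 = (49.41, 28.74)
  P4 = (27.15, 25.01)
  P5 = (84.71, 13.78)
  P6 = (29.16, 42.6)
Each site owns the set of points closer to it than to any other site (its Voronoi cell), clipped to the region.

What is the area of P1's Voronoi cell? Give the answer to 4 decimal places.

1. box [0,95]×[0,72]: [(0, 0) (95, 0) (95, 72) (0, 72)]
2. ⊥bis P1·P0 via (73.585,21.73): [(0, 23.1675) (95, 21.3116) (95, 72) (0, 72)]  |A|=4727.2399
3. ⊥bis P1·P2 via (66.255,38.84): [(49.3419, 22.2036) (95, 21.3116) (95, 67.1147)]  |A|=1045.6405
4. ⊥bis P1·P3 via (61.59,29.97): [(61.1967, 33.8645) (62.4001, 21.9485) (95, 21.3116) (95, 67.1147)]  |A|=967.9936
5. ⊥bis P1·P4 via (50.46,28.105): [(61.1967, 33.8645) (62.4001, 21.9485) (95, 21.3116) (95, 67.1147)]  |A|=967.9936
6. ⊥bis P1·P5 via (79.24,22.49): [(61.1967, 33.8645) (62.4001, 21.9485) (77.8957, 21.6458) (95, 32.3875) (95, 67.1147)]  |A|=873.2715
7. ⊥bis P1·P6 via (51.465,36.9): [(61.1967, 33.8645) (62.4001, 21.9485) (77.8957, 21.6458) (95, 32.3875) (95, 67.1147)]  |A|=873.2715
8. canonical 5-gon: [(61.1967, 33.8645) (62.4001, 21.9485) (77.8957, 21.6458) (95, 32.3875) (95, 67.1147)]
9. shoelace: 873.2715

Area of P1's cell: 873.2715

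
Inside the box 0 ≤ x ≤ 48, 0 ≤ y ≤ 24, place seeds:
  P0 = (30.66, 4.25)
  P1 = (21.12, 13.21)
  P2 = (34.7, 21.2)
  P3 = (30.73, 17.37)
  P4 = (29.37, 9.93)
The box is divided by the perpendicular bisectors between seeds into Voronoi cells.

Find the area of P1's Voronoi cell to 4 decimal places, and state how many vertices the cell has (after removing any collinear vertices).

Area of P1's cell: 563.0815 (6 vertices)

1. box [0,48]×[0,24]: [(0, 0) (48, 0) (48, 24) (0, 24)]
2. ⊥bis P1·P0 via (25.89,8.73): [(0, 0) (17.6908, 0) (40.2316, 24) (0, 24)]  |A|=695.0687
3. ⊥bis P1·P2 via (27.91,17.205): [(0, 0) (17.6908, 0) (30.1978, 13.3166) (23.9121, 24) (0, 24)]  |A|=607.8947
4. ⊥bis P1·P3 via (25.925,15.29): [(0, 0) (17.6908, 0) (27.8578, 10.8251) (22.1546, 24) (0, 24)]  |A|=575.9874
5. ⊥bis P1·P4 via (25.245,11.57): [(0, 0) (17.6908, 0) (22.8136, 5.4545) (26.3415, 14.3279) (22.1546, 24) (0, 24)]  |A|=563.0815
6. canonical 6-gon: [(0, 0) (17.6908, 0) (22.8136, 5.4545) (26.3415, 14.3279) (22.1546, 24) (0, 24)]
7. shoelace: 563.0815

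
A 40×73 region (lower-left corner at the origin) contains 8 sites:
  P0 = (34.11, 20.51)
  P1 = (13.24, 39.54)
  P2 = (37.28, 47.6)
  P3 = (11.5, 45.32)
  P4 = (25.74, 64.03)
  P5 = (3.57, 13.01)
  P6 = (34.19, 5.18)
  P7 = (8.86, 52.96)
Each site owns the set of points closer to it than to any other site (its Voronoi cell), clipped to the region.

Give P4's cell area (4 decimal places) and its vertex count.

Area of P4's cell: 466.3820 (5 vertices)

1. box [0,40]×[0,73]: [(0, 0) (40, 0) (40, 73) (0, 73)]
2. ⊥bis P4·P0 via (29.925,42.27): [(0, 36.5147) (40, 44.2077) (40, 73) (0, 73)]  |A|=1305.5532
3. ⊥bis P4·P1 via (19.49,51.785): [(0, 61.7329) (35.8858, 43.4164) (40, 44.2077) (40, 73) (0, 73)]  |A|=853.0648
4. ⊥bis P4·P2 via (31.51,55.815): [(0, 61.7329) (23.1283, 49.9279) (40, 61.7782) (40, 73) (0, 73)]  |A|=686.4009
5. ⊥bis P4·P3 via (18.62,54.675): [(0, 68.8465) (24.0274, 50.5594) (40, 61.7782) (40, 73) (0, 73)]  |A|=588.3308
6. ⊥bis P4·P5 via (14.655,38.52): [(0, 68.8465) (24.0274, 50.5594) (40, 61.7782) (40, 73) (0, 73)]  |A|=588.3308
7. ⊥bis P4·P6 via (29.965,34.605): [(0, 68.8465) (24.0274, 50.5594) (40, 61.7782) (40, 73) (0, 73)]  |A|=588.3308
8. ⊥bis P4·P7 via (17.3,58.495): [(20.9862, 52.8741) (24.0274, 50.5594) (40, 61.7782) (40, 73) (7.7875, 73)]  |A|=466.382
9. canonical 5-gon: [(20.9862, 52.8741) (24.0274, 50.5594) (40, 61.7782) (40, 73) (7.7875, 73)]
10. shoelace: 466.382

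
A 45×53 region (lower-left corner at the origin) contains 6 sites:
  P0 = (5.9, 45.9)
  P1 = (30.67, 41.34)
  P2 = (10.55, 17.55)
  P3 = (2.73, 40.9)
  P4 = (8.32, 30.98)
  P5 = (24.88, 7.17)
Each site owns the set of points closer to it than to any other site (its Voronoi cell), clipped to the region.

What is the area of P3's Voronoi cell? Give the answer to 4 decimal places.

Area of P3's cell: 73.9586

1. box [0,45]×[0,53]: [(0, 0) (45, 0) (45, 53) (0, 53)]
2. ⊥bis P3·P0 via (4.315,43.4): [(0, 46.1357) (0, 0) (45, 0) (45, 17.6057)]  |A|=1434.1819
3. ⊥bis P3·P1 via (16.7,41.12): [(16.7886, 35.4917) (0, 46.1357) (0, 0) (17.3476, 0)]  |A|=695.1251
4. ⊥bis P3·P2 via (6.64,29.225): [(16.8336, 32.6389) (16.7886, 35.4917) (0, 46.1357) (0, 27.0012)]  |A|=184.7593
5. ⊥bis P3·P4 via (5.525,35.94): [(11.114, 39.0894) (0, 46.1357) (0, 32.8266)]  |A|=73.9586
6. ⊥bis P3·P5 via (13.805,24.035): [(11.114, 39.0894) (0, 46.1357) (0, 32.8266)]  |A|=73.9586
7. canonical 3-gon: [(11.114, 39.0894) (0, 46.1357) (0, 32.8266)]
8. shoelace: 73.9586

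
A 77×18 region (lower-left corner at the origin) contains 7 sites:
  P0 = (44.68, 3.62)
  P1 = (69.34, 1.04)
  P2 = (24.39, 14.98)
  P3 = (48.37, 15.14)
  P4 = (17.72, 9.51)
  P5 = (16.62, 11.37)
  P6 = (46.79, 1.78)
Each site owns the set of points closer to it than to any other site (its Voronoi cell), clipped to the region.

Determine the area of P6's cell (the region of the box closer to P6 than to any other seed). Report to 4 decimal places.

Area of P6's cell: 87.5841

1. box [0,77]×[0,18]: [(0, 0) (77, 0) (77, 18) (0, 18)]
2. ⊥bis P6·P0 via (45.735,2.7): [(43.3805, 0) (77, 0) (77, 18) (59.0772, 18)]  |A|=463.8809
3. ⊥bis P6·P1 via (58.065,1.41): [(58.5911, 17.4426) (43.3805, 0) (58.0187, 0)]  |A|=127.6646
4. ⊥bis P6·P2 via (35.59,8.38): [(58.5911, 17.4426) (43.3805, 0) (58.0187, 0)]  |A|=127.6646
5. ⊥bis P6·P3 via (47.58,8.46): [(58.2549, 7.1975) (50.4608, 8.1193) (43.3805, 0) (58.0187, 0)]  |A|=87.5841
6. ⊥bis P6·P4 via (32.255,5.645): [(58.2549, 7.1975) (50.4608, 8.1193) (43.3805, 0) (58.0187, 0)]  |A|=87.5841
7. ⊥bis P6·P5 via (31.705,6.575): [(58.2549, 7.1975) (50.4608, 8.1193) (43.3805, 0) (58.0187, 0)]  |A|=87.5841
8. canonical 4-gon: [(58.2549, 7.1975) (50.4608, 8.1193) (43.3805, 0) (58.0187, 0)]
9. shoelace: 87.5841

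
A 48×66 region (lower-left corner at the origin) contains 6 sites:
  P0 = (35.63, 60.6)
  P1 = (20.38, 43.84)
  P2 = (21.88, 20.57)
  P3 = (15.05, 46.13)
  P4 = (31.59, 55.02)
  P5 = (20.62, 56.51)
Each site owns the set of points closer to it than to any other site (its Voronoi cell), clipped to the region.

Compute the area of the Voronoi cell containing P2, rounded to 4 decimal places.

Area of P2's cell: 1533.6079

1. box [0,48]×[0,66]: [(0, 0) (48, 0) (48, 66) (0, 66)]
2. ⊥bis P2·P0 via (28.755,40.585): [(0, 50.4621) (0, 0) (48, 0) (48, 33.9745)]  |A|=2026.4787
3. ⊥bis P2·P1 via (21.13,32.205): [(0, 30.8429) (0, 0) (48, 0) (48, 33.9371)]  |A|=1554.7201
4. ⊥bis P2·P3 via (18.465,33.35): [(11.9705, 31.6146) (0, 28.4159) (0, 0) (48, 0) (48, 33.9371)]  |A|=1540.1936
5. ⊥bis P2·P4 via (26.735,37.795): [(41.8329, 33.5395) (11.9705, 31.6146) (0, 28.4159) (0, 0) (48, 0) (48, 31.8013)]  |A|=1533.6079
6. ⊥bis P2·P5 via (21.25,38.54): [(41.8329, 33.5395) (11.9705, 31.6146) (0, 28.4159) (0, 0) (48, 0) (48, 31.8013)]  |A|=1533.6079
7. canonical 6-gon: [(41.8329, 33.5395) (11.9705, 31.6146) (0, 28.4159) (0, 0) (48, 0) (48, 31.8013)]
8. shoelace: 1533.6079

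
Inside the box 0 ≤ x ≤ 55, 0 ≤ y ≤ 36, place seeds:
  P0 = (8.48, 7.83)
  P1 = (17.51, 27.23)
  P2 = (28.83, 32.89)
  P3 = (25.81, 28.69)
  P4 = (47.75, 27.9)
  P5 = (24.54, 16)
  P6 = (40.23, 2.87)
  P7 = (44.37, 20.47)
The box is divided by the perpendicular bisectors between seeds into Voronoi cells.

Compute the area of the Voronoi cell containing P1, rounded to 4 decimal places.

1. box [0,55]×[0,36]: [(0, 0) (55, 0) (55, 36) (0, 36)]
2. ⊥bis P1·P0 via (12.995,17.53): [(0, 23.5787) (50.6564, 0) (55, 0) (55, 36) (0, 36)]  |A|=1382.7945
3. ⊥bis P1·P2 via (23.17,30.06): [(0, 23.5787) (34.4217, 7.5567) (20.2, 36) (0, 36)]  |A|=501.0586
4. ⊥bis P1·P3 via (21.66,27.96): [(0, 23.5787) (24.431, 12.2069) (20.2706, 35.8589) (20.2, 36) (0, 36)]  |A|=392.5832
5. ⊥bis P1·P4 via (32.63,27.565): [(0, 23.5787) (24.431, 12.2069) (20.2706, 35.8589) (20.2, 36) (0, 36)]  |A|=392.5832
6. ⊥bis P1·P5 via (21.025,21.615): [(0, 23.5787) (13.8579, 17.1284) (22.6024, 22.6025) (20.2706, 35.8589) (20.2, 36) (0, 36)]  |A|=342.1262
7. ⊥bis P1·P6 via (28.87,15.05): [(0, 23.5787) (13.8579, 17.1284) (22.6024, 22.6025) (20.2706, 35.8589) (20.2, 36) (0, 36)]  |A|=342.1262
8. ⊥bis P1·P7 via (30.94,23.85): [(0, 23.5787) (13.8579, 17.1284) (22.6024, 22.6025) (20.2706, 35.8589) (20.2, 36) (0, 36)]  |A|=342.1262
9. canonical 6-gon: [(0, 23.5787) (13.8579, 17.1284) (22.6024, 22.6025) (20.2706, 35.8589) (20.2, 36) (0, 36)]
10. shoelace: 342.1262

Area of P1's cell: 342.1262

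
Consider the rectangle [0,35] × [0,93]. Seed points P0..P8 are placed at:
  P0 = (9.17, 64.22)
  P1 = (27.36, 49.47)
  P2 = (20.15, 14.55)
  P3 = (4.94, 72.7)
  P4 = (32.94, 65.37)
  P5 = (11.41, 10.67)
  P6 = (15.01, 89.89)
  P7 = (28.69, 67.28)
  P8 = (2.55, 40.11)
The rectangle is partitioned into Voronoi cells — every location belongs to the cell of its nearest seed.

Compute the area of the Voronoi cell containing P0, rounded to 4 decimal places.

1. box [0,35]×[0,93]: [(0, 0) (35, 0) (35, 93) (0, 93)]
2. ⊥bis P0·P1 via (18.265,56.845): [(0, 34.3202) (35, 77.4829) (35, 93) (0, 93)]  |A|=1298.4445
3. ⊥bis P0·P2 via (14.66,39.385): [(0, 36.1443) (1.8021, 36.5427) (35, 77.4829) (35, 93) (0, 93)]  |A|=1296.8009
4. ⊥bis P0·P3 via (7.055,68.46): [(0, 64.9408) (0, 36.1443) (1.8021, 36.5427) (35, 77.4829) (35, 82.3995)]  |A|=620.2573
5. ⊥bis P0·P4 via (21.055,64.795): [(20.552, 75.1926) (0, 64.9408) (0, 36.1443) (1.8021, 36.5427) (21.2609, 60.5396)]  |A|=478.0744
6. ⊥bis P0·P5 via (10.29,37.445): [(20.552, 75.1926) (0, 64.9408) (0, 37.0146) (2.2615, 37.1092) (21.2609, 60.5396)]  |A|=476.6713
7. ⊥bis P0·P6 via (12.09,77.055): [(20.555, 75.1292) (20.4657, 75.1495) (0, 64.9408) (0, 37.0146) (2.2615, 37.1092) (21.2609, 60.5396)]  |A|=476.6685
8. ⊥bis P0·P7 via (18.93,65.75): [(17.6747, 73.7574) (0, 64.9408) (0, 37.0146) (2.2615, 37.1092) (19.9921, 58.9749)]  |A|=443.8918
9. ⊥bis P0·P8 via (5.86,52.165): [(17.6747, 73.7574) (0, 64.9408) (0, 53.774) (12.9021, 50.2314) (19.9921, 58.9749)]  |A|=321.4408
10. canonical 5-gon: [(17.6747, 73.7574) (0, 64.9408) (0, 53.774) (12.9021, 50.2314) (19.9921, 58.9749)]
11. shoelace: 321.4408

Area of P0's cell: 321.4408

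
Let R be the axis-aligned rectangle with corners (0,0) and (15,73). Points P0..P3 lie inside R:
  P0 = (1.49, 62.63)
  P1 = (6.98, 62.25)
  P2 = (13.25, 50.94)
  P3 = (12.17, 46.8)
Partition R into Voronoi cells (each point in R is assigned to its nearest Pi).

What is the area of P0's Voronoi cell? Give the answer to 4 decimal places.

1. box [0,15]×[0,73]: [(0, 0) (15, 0) (15, 73) (0, 73)]
2. ⊥bis P0·P1 via (4.235,62.44): [(0, 1.2554) (4.9659, 73) (0, 73)]  |A|=178.1393
3. ⊥bis P0·P2 via (7.37,56.785): [(0, 49.3709) (3.5797, 52.972) (4.9659, 73) (0, 73)]  |A|=92.021
4. ⊥bis P0·P3 via (6.83,54.715): [(0, 50.107) (2.2219, 51.606) (3.5797, 52.972) (4.9659, 73) (0, 73)]  |A|=91.2032
5. canonical 5-gon: [(0, 50.107) (2.2219, 51.606) (3.5797, 52.972) (4.9659, 73) (0, 73)]
6. shoelace: 91.2032

Area of P0's cell: 91.2032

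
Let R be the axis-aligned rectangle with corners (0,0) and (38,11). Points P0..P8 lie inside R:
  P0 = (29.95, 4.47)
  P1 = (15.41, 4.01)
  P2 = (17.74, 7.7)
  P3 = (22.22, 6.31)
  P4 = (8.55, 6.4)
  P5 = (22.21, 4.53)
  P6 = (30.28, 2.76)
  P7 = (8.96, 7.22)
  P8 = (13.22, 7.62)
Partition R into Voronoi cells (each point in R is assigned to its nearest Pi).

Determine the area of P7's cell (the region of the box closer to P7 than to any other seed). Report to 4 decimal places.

1. box [0,38]×[0,11]: [(0, 0) (38, 0) (38, 11) (0, 11)]
2. ⊥bis P7·P0 via (19.455,5.845): [(0, 0) (18.6892, 0) (20.1304, 11) (0, 11)]  |A|=213.5078
3. ⊥bis P7·P1 via (12.185,5.615): [(0, 0) (9.3906, 0) (14.865, 11) (0, 11)]  |A|=133.4054
4. ⊥bis P7·P2 via (13.35,7.46): [(0, 0) (9.3906, 0) (13.3256, 7.9068) (13.1565, 11) (0, 11)]  |A|=130.7631
5. ⊥bis P7·P3 via (15.59,6.765): [(0, 0) (9.3906, 0) (13.3256, 7.9068) (13.1565, 11) (0, 11)]  |A|=130.7631
6. ⊥bis P7·P4 via (8.755,6.81): [(11.9778, 5.1986) (13.3256, 7.9068) (13.1565, 11) (0.375, 11)]  |A|=39.3886
7. ⊥bis P7·P5 via (15.585,5.875): [(11.9778, 5.1986) (13.3256, 7.9068) (13.1565, 11) (0.375, 11)]  |A|=39.3886
8. ⊥bis P7·P6 via (19.62,4.99): [(11.9778, 5.1986) (13.3256, 7.9068) (13.1565, 11) (0.375, 11)]  |A|=39.3886
9. ⊥bis P7·P8 via (11.09,7.42): [(11.2651, 5.5549) (10.7538, 11) (0.375, 11)]  |A|=28.2567
10. canonical 3-gon: [(11.2651, 5.5549) (10.7538, 11) (0.375, 11)]
11. shoelace: 28.2567

Area of P7's cell: 28.2567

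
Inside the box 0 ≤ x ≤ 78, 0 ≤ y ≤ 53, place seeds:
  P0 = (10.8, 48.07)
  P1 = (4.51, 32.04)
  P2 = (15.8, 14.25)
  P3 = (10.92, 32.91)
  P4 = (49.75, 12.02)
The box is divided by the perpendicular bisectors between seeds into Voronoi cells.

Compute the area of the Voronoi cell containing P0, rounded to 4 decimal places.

Area of P0's cell: 560.3945

1. box [0,78]×[0,53]: [(0, 0) (78, 0) (78, 53) (0, 53)]
2. ⊥bis P0·P1 via (7.655,40.055): [(0, 43.0587) (78, 12.4524) (78, 53) (0, 53)]  |A|=1969.0665
3. ⊥bis P0·P2 via (13.3,31.16): [(0, 43.0587) (25.665, 32.9881) (78, 40.7253) (78, 53) (0, 53)]  |A|=1229.2338
4. ⊥bis P0·P3 via (10.86,40.49): [(0, 43.0587) (6.6317, 40.4565) (78, 41.0215) (78, 53) (0, 53)]  |A|=949.6034
5. ⊥bis P0·P4 via (30.275,30.045): [(0, 43.0587) (6.6317, 40.4565) (40.157, 40.7219) (51.5209, 53) (0, 53)]  |A|=560.3945
6. canonical 5-gon: [(0, 43.0587) (6.6317, 40.4565) (40.157, 40.7219) (51.5209, 53) (0, 53)]
7. shoelace: 560.3945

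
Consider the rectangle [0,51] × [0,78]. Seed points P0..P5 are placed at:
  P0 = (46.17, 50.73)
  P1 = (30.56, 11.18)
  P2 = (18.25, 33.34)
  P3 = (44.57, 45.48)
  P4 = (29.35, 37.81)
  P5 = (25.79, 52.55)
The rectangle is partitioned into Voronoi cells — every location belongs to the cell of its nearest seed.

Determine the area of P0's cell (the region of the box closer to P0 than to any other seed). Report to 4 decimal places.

Area of P0's cell: 409.4107

1. box [0,51]×[0,78]: [(0, 0) (51, 0) (51, 78) (0, 78)]
2. ⊥bis P0·P1 via (38.365,30.955): [(0, 46.0973) (51, 25.9681) (51, 78) (0, 78)]  |A|=2140.3328
3. ⊥bis P0·P2 via (32.21,42.035): [(39.3544, 30.5645) (51, 25.9681) (51, 78) (9.8092, 78)]  |A|=1279.9251
4. ⊥bis P0·P3 via (45.37,48.105): [(24.4602, 54.4775) (51, 46.3892) (51, 78) (9.8092, 78)]  |A|=903.9281
5. ⊥bis P0·P4 via (37.76,44.27): [(31.5878, 52.3053) (51, 46.3892) (51, 78) (11.8509, 78)]  |A|=809.7801
6. ⊥bis P0·P5 via (35.98,51.64): [(35.9215, 50.9846) (51, 46.3892) (51, 78) (38.334, 78)]  |A|=409.4107
7. canonical 4-gon: [(35.9215, 50.9846) (51, 46.3892) (51, 78) (38.334, 78)]
8. shoelace: 409.4107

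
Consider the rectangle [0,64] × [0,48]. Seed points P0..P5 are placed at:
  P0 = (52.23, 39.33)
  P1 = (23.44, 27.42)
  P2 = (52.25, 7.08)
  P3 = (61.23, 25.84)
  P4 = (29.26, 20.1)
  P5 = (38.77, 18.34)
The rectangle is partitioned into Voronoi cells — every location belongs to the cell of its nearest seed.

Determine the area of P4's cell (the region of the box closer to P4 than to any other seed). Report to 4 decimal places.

Area of P4's cell: 533.6183

1. box [0,64]×[0,48]: [(0, 0) (64, 0) (64, 48) (0, 48)]
2. ⊥bis P4·P0 via (40.745,29.715): [(0, 0) (64, 0) (64, 1.9372) (25.4372, 48) (0, 48)]  |A|=2183.8441
3. ⊥bis P4·P1 via (26.35,23.76): [(0, 2.8096) (0, 0) (64, 0) (64, 1.9372) (37.9855, 33.0112)]  |A|=1134.9171
4. ⊥bis P4·P2 via (40.755,13.59): [(0, 2.8096) (0, 0) (33.0585, 0) (46.1982, 23.2013) (37.9855, 33.0112)]  |A|=758.734
5. ⊥bis P4·P3 via (45.245,22.97): [(0, 2.8096) (0, 0) (33.0585, 0) (45.4429, 21.8677) (44.9319, 24.7138) (37.9855, 33.0112)]  |A|=757.3185
6. ⊥bis P4·P5 via (34.015,19.22): [(36.3226, 31.6891) (0, 2.8096) (0, 0) (30.458, 0)]  |A|=533.6183
7. canonical 4-gon: [(36.3226, 31.6891) (0, 2.8096) (0, 0) (30.458, 0)]
8. shoelace: 533.6183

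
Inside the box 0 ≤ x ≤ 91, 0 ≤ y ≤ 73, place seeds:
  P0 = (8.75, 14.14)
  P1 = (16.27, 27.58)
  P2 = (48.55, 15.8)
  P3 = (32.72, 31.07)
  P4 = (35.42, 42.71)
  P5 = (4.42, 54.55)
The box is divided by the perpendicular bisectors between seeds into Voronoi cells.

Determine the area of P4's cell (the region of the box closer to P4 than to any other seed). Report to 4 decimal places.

Area of P4's cell: 2203.7468

1. box [0,91]×[0,73]: [(0, 0) (91, 0) (91, 73) (0, 73)]
2. ⊥bis P4·P0 via (22.085,28.425): [(0, 49.0413) (52.535, 0) (91, 0) (91, 73) (0, 73)]  |A|=5354.8076
3. ⊥bis P4·P1 via (25.845,35.145): [(0, 67.8569) (53.6123, 0) (91, 0) (91, 73) (0, 73)]  |A|=4824.0164
4. ⊥bis P4·P2 via (41.985,29.255): [(0, 67.8569) (33.6945, 25.2099) (91, 53.1705) (91, 73) (0, 73)]  |A|=2829.2652
5. ⊥bis P4·P3 via (34.07,36.89): [(0, 67.8569) (22.3114, 39.6175) (50.0406, 33.1855) (91, 53.1705) (91, 73) (0, 73)]  |A|=2666.1175
6. ⊥bis P4·P5 via (19.92,48.63): [(18.3788, 44.5949) (22.3114, 39.6175) (50.0406, 33.1855) (91, 53.1705) (91, 73) (29.2278, 73)]  |A|=2203.7468
7. canonical 6-gon: [(18.3788, 44.5949) (22.3114, 39.6175) (50.0406, 33.1855) (91, 53.1705) (91, 73) (29.2278, 73)]
8. shoelace: 2203.7468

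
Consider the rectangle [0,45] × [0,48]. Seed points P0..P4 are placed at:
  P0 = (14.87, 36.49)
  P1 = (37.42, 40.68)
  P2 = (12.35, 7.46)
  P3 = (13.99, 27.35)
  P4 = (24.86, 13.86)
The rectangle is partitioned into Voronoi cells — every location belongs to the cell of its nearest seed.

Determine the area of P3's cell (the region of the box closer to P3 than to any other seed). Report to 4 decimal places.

Area of P3's cell: 338.2709

1. box [0,45]×[0,48]: [(0, 0) (45, 0) (45, 48) (0, 48)]
2. ⊥bis P3·P0 via (14.43,31.92): [(0, 33.3093) (0, 0) (45, 0) (45, 28.9767)]  |A|=1401.4359
3. ⊥bis P3·P1 via (25.705,34.015): [(27.6194, 30.6501) (0, 33.3093) (0, 0) (45, 0) (45, 0.1004)]  |A|=1150.4915
4. ⊥bis P3·P2 via (13.17,17.405): [(36.237, 15.503) (27.6194, 30.6501) (0, 33.3093) (0, 18.4909)]  |A|=466.2057
5. ⊥bis P3·P4 via (19.425,20.605): [(15.2417, 17.2342) (28.9622, 28.2899) (27.6194, 30.6501) (0, 33.3093) (0, 18.4909)]  |A|=338.2709
6. canonical 5-gon: [(15.2417, 17.2342) (28.9622, 28.2899) (27.6194, 30.6501) (0, 33.3093) (0, 18.4909)]
7. shoelace: 338.2709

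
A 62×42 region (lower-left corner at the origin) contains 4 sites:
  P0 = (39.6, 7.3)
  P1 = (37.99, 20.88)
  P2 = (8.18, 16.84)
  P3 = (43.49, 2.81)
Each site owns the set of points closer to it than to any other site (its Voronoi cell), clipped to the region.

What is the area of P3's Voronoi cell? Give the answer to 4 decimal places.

1. box [0,62]×[0,42]: [(0, 0) (62, 0) (62, 42) (0, 42)]
2. ⊥bis P3·P0 via (41.545,5.055): [(35.7103, 0) (62, 0) (62, 22.7766)]  |A|=299.3948
3. ⊥bis P3·P1 via (40.74,11.845): [(54.0629, 15.9001) (35.7103, 0) (62, 0) (62, 18.3159)]  |A|=281.6924
4. ⊥bis P3·P2 via (25.835,9.825): [(54.0629, 15.9001) (35.7103, 0) (62, 0) (62, 18.3159)]  |A|=281.6924
5. canonical 4-gon: [(54.0629, 15.9001) (35.7103, 0) (62, 0) (62, 18.3159)]
6. shoelace: 281.6924

Area of P3's cell: 281.6924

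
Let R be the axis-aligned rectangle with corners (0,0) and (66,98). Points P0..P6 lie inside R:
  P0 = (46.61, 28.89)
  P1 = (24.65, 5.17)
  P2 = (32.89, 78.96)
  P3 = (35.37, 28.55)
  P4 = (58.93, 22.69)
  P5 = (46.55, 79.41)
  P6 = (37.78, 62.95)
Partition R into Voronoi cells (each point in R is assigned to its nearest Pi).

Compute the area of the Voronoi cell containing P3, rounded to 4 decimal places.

1. box [0,66]×[0,98]: [(0, 0) (66, 0) (66, 98) (0, 98)]
2. ⊥bis P3·P0 via (40.99,28.72): [(0, 0) (41.8588, 0) (38.8943, 98) (0, 98)]  |A|=3956.9017
3. ⊥bis P3·P1 via (30.01,16.86): [(0, 30.6199) (41.5082, 11.5879) (38.8943, 98) (0, 98)]  |A|=3078.884
4. ⊥bis P3·P2 via (34.13,53.755): [(0, 52.0759) (0, 30.6199) (41.5082, 11.5879) (40.2236, 54.0548)]  |A|=1300.657
5. ⊥bis P3·P4 via (47.15,25.62): [(0, 52.0759) (0, 30.6199) (41.5082, 11.5879) (40.2236, 54.0548)]  |A|=1300.657
6. ⊥bis P3·P5 via (40.96,53.98): [(0, 52.0759) (0, 30.6199) (41.5082, 11.5879) (40.2236, 54.0548)]  |A|=1300.657
7. ⊥bis P3·P6 via (36.575,45.75): [(0, 48.3124) (0, 30.6199) (41.5082, 11.5879) (40.4831, 45.4762)]  |A|=1051.6892
8. canonical 4-gon: [(0, 48.3124) (0, 30.6199) (41.5082, 11.5879) (40.4831, 45.4762)]
9. shoelace: 1051.6892

Area of P3's cell: 1051.6892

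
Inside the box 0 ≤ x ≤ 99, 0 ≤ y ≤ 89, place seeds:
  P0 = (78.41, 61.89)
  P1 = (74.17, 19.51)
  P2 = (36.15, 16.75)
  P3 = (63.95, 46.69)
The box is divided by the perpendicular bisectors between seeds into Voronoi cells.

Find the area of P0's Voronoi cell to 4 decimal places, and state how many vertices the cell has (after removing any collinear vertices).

1. box [0,99]×[0,89]: [(0, 0) (99, 0) (99, 89) (0, 89)]
2. ⊥bis P0·P1 via (76.29,40.7): [(0, 48.3326) (99, 38.4279) (99, 89) (0, 89)]  |A|=4516.3538
3. ⊥bis P0·P2 via (57.28,39.32): [(53.355, 42.9946) (99, 38.4279) (99, 89) (4.2143, 89)]  |A|=3334.5083
4. ⊥bis P0·P3 via (71.18,54.29): [(86.5438, 39.6741) (99, 38.4279) (99, 89) (34.6937, 89)]  |A|=1900.949
5. canonical 4-gon: [(86.5438, 39.6741) (99, 38.4279) (99, 89) (34.6937, 89)]
6. shoelace: 1900.949

Area of P0's cell: 1900.9490 (4 vertices)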